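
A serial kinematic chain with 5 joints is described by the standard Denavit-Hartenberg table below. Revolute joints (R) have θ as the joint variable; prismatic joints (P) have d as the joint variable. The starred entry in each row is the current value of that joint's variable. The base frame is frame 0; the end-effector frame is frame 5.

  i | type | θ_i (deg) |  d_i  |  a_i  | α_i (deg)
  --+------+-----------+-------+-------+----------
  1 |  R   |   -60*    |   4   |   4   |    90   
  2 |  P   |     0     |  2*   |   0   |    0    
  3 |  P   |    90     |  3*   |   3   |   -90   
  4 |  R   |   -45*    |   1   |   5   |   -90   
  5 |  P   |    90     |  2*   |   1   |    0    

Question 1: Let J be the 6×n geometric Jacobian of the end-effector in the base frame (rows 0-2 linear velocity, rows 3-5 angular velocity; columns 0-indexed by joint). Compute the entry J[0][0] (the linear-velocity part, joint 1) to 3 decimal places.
7.025

axis z_0 = ẑ; lever o_n−o_0 = (-4.1672,-7.0248,11.9497)
cross product → J_v[:, 0] = (7.0248,-4.1672,0.0000)
J_ω[:, 0] = z_0
entry J[0][0] = 7.0248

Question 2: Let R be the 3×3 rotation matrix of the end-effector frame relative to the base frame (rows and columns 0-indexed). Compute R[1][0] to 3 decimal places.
-0.866

End-effector x-axis (col 0 of R) = (0.5000,-0.8660,0.0000)
R[1][0] = -0.8660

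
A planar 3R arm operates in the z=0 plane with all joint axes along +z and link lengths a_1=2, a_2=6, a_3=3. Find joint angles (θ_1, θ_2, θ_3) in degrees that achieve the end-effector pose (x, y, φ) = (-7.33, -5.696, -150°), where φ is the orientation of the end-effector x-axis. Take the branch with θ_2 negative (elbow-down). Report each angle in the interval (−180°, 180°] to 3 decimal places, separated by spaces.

-66.865 -90.006 6.871

wrist centre = target − a_3·(cos φ, sin φ) = (-4.7319, -4.1960)
cos θ_2 = (39.9975−2²−6²)/(2·2·6) = -0.0001; θ_2 = -90.0059° (elbow-down)
β = atan2(-4.1960,-4.7319) = -138.4352°; ψ = atan2(-6.0000,1.9994) = -71.5704°
θ_1 = β − ψ = -66.8648°
θ_3 = φ − θ_1 − θ_2 = 6.8708° (wrapped to (-180°,180°])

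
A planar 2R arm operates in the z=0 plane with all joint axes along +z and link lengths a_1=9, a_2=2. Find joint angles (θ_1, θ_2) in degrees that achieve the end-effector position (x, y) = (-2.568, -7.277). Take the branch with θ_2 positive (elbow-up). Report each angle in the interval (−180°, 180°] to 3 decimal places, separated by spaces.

-120.000 134.988

cos θ_2 = (59.5494−9²−2²)/(2·9·2) = -0.7070; θ_2 = 134.9883° (elbow-up)
β = atan2(-7.2770,-2.5680) = -109.4376°; ψ = atan2(1.4145,7.5861) = 10.5621°
θ_1 = β − ψ = -119.9997°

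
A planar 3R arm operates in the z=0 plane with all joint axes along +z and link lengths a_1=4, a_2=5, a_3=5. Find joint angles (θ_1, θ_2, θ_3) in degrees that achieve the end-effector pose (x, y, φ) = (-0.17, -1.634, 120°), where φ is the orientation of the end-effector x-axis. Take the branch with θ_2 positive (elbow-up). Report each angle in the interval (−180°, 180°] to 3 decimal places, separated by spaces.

-120.001 90.000 150.001

wrist centre = target − a_3·(cos φ, sin φ) = (2.3300, -5.9641)
cos θ_2 = (40.9997−4²−5²)/(2·4·5) = -0.0000; θ_2 = 90.0004° (elbow-up)
β = atan2(-5.9641,2.3300) = -68.6609°; ψ = atan2(5.0000,4.0000) = 51.3404°
θ_1 = β − ψ = -120.0014°
θ_3 = φ − θ_1 − θ_2 = 150.0010° (wrapped to (-180°,180°])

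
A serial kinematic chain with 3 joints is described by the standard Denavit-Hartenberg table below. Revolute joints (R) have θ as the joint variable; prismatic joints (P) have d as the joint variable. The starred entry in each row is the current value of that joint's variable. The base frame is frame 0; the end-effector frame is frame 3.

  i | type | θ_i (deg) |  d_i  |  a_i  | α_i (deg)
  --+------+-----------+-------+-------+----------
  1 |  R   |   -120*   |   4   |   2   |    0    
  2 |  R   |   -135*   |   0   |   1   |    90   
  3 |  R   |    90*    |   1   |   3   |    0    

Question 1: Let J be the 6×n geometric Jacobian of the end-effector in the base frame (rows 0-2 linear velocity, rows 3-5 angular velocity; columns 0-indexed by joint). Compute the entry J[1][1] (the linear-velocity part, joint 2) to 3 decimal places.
axis z_1 = (0.0000,0.0000,1.0000); lever o_n−o_1 = (0.7071,1.2247,3.0000)
cross product → J_v[:, 1] = (-1.2247,0.7071,0.0000)
J_ω[:, 1] = z_1
entry J[1][1] = 0.7071

0.707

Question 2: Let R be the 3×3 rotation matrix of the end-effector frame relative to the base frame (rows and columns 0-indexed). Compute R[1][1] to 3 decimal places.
-0.966

End-effector y-axis (col 1 of R) = (0.2588,-0.9659,0.0000)
R[1][1] = -0.9659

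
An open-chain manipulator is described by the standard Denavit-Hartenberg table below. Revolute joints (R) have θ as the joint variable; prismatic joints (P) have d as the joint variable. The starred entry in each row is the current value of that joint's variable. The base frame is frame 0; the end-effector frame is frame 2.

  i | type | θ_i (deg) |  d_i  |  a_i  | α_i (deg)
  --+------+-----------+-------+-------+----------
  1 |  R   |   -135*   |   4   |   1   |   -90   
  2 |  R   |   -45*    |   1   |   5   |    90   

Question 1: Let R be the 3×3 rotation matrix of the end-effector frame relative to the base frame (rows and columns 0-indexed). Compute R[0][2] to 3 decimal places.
End-effector z-axis (col 2 of R) = (0.5000,0.5000,0.7071)
R[0][2] = 0.5000

0.500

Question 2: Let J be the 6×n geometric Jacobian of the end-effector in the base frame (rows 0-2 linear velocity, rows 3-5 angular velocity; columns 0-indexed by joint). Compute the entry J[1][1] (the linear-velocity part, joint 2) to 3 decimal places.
-2.500

axis z_1 = (0.7071,-0.7071,0.0000); lever o_n−o_1 = (-1.7929,-3.2071,3.5355)
cross product → J_v[:, 1] = (-2.5000,-2.5000,-3.5355)
J_ω[:, 1] = z_1
entry J[1][1] = -2.5000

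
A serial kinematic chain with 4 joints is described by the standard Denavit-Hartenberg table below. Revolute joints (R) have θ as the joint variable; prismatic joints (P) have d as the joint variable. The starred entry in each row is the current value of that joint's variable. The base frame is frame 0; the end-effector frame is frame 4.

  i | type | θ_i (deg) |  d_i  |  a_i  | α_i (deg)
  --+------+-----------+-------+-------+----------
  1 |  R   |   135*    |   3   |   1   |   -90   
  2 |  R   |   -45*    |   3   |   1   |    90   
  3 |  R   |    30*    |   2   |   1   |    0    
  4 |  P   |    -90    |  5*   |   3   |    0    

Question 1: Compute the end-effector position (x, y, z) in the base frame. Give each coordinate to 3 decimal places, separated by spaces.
0.472 -1.748 10.330

after link 1: o_1 = (-0.7071, 0.7071, 3.0000)
after link 2: o_2 = (-3.3284, -0.9142, 3.7071)
after link 3: o_3 = (-3.1150, -1.8348, 5.7337)
after link 4: o_4 = (0.4721, -1.7476, 10.3299)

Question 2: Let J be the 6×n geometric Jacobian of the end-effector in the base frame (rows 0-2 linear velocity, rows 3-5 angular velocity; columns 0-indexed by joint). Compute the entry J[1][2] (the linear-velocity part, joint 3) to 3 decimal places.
axis z_2 = (0.5000,-0.5000,0.7071); lever o_n−o_2 = (3.8006,-0.8334,6.6228)
cross product → J_v[:, 2] = (-2.7221,-0.6240,1.4836)
J_ω[:, 2] = z_2
entry J[1][2] = -0.6240

-0.624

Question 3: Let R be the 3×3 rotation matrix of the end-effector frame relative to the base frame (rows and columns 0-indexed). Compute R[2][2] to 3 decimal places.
End-effector z-axis (col 2 of R) = (0.5000,-0.5000,0.7071)
R[2][2] = 0.7071

0.707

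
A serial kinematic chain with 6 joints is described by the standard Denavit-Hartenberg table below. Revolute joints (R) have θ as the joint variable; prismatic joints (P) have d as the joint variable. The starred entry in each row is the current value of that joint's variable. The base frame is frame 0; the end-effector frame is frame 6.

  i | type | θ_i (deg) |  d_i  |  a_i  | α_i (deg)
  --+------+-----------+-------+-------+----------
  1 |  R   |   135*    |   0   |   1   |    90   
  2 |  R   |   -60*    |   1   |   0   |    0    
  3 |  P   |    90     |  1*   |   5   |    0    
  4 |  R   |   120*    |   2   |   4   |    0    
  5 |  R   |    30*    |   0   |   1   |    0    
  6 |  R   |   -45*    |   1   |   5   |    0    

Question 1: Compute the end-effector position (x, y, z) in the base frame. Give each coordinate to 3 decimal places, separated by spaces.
after link 1: o_1 = (-0.7071, 0.7071, 0.0000)
after link 2: o_2 = (0.0000, 1.4142, 0.0000)
after link 3: o_3 = (-2.3548, 5.1832, 2.5000)
after link 4: o_4 = (1.5089, 4.1479, 4.5000)
after link 5: o_5 = (2.2161, 3.4408, 4.5000)
after link 6: o_6 = (5.4232, 1.6479, 8.0355)

5.423 1.648 8.036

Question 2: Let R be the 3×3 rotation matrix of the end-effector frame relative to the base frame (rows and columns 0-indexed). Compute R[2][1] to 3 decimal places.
-0.707

End-effector y-axis (col 1 of R) = (0.5000,-0.5000,-0.7071)
R[2][1] = -0.7071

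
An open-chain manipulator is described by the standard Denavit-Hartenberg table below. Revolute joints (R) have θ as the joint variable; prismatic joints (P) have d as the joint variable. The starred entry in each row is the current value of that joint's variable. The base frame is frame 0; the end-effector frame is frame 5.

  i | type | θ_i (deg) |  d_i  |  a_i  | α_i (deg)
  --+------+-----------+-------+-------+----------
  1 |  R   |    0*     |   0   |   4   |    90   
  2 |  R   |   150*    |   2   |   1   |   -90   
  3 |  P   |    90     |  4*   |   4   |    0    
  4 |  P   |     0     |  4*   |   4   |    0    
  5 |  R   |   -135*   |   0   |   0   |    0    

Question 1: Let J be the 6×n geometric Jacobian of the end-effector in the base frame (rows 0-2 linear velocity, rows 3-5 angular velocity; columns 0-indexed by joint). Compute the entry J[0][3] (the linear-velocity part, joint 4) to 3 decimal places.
prismatic axis z_3 = (-0.5000,-0.0000,-0.8660)
J_v[:, 3] = z_3; J_ω[:, 3] = (0,0,0)
entry J[0][3] = -0.5000

-0.500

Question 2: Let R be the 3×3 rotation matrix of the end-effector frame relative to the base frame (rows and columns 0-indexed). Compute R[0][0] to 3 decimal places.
-0.612

End-effector x-axis (col 0 of R) = (-0.6124,-0.7071,0.3536)
R[0][0] = -0.6124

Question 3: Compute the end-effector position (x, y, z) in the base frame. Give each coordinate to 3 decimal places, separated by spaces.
-0.866 6.000 -6.428

after link 1: o_1 = (4.0000, 0.0000, 0.0000)
after link 2: o_2 = (3.1340, -2.0000, 0.5000)
after link 3: o_3 = (1.1340, 2.0000, -2.9641)
after link 4: o_4 = (-0.8660, 6.0000, -6.4282)
after link 5: o_5 = (-0.8660, 6.0000, -6.4282)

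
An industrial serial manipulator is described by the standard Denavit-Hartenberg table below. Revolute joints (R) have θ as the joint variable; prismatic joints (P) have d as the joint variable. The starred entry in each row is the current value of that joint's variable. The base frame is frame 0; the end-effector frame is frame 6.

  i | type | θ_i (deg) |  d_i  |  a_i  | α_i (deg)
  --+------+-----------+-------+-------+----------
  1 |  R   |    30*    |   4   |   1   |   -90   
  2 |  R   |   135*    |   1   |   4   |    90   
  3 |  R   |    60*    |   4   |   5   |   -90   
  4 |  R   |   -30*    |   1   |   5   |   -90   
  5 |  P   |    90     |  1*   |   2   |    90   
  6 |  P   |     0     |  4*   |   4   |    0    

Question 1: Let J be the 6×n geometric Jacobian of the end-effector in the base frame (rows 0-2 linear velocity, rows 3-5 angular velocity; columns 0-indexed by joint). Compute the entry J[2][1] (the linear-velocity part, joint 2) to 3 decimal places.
axis z_1 = (-0.5000,0.8660,0.0000); lever o_n−o_1 = (-9.5034,6.0754,-15.9885)
cross product → J_v[:, 1] = (-13.8465,-7.9943,5.1925)
J_ω[:, 1] = z_1
entry J[2][1] = 5.1925

5.192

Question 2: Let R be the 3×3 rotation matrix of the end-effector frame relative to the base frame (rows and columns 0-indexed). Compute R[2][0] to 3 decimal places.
-0.612

End-effector x-axis (col 0 of R) = (-0.2803,-0.7392,-0.6124)
R[2][0] = -0.6124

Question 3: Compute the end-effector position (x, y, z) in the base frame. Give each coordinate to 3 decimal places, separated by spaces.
-8.637 6.575 -11.989

after link 1: o_1 = (0.8660, 0.5000, 4.0000)
after link 2: o_2 = (-2.0835, -0.0482, 1.1716)
after link 3: o_3 = (-3.3300, 4.2321, -3.4246)
after link 4: o_4 = (-4.7195, 8.3374, -6.1109)
after link 5: o_5 = (-6.1801, 6.8394, -6.9001)
after link 6: o_6 = (-8.6374, 6.5754, -11.9885)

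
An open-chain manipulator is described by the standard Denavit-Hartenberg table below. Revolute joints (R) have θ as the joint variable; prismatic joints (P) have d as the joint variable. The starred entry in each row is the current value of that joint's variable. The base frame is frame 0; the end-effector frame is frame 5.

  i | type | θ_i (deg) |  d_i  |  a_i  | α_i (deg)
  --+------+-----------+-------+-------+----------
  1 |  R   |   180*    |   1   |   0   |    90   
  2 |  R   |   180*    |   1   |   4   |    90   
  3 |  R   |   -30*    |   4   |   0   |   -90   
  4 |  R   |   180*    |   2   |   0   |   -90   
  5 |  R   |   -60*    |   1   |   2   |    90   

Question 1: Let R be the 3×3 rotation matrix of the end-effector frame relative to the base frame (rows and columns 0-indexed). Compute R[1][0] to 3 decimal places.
End-effector x-axis (col 0 of R) = (-0.0000,1.0000,-0.0000)
R[1][0] = 1.0000

1.000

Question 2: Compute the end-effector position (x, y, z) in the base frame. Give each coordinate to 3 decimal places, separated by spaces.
after link 1: o_1 = (0.0000, 0.0000, 1.0000)
after link 2: o_2 = (4.0000, 1.0000, 1.0000)
after link 3: o_3 = (4.0000, 1.0000, 5.0000)
after link 4: o_4 = (5.0000, 2.7321, 5.0000)
after link 5: o_5 = (5.0000, 4.7321, 6.0000)

5.000 4.732 6.000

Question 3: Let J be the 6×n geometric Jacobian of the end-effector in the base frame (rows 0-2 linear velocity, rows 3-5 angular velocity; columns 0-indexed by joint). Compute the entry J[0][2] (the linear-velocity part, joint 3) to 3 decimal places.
-3.732

axis z_2 = (-0.0000,0.0000,1.0000); lever o_n−o_2 = (1.0000,3.7321,5.0000)
cross product → J_v[:, 2] = (-3.7321,1.0000,-0.0000)
J_ω[:, 2] = z_2
entry J[0][2] = -3.7321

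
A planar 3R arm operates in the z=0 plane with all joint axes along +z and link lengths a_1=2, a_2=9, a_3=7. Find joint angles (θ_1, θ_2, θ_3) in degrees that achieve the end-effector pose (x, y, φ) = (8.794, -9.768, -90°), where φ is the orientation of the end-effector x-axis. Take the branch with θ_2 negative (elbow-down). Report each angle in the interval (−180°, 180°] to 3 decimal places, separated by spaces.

wrist centre = target − a_3·(cos φ, sin φ) = (8.7940, -2.7680)
cos θ_2 = (84.9963−2²−9²)/(2·2·9) = -0.0001; θ_2 = -90.0060° (elbow-down)
β = atan2(-2.7680,8.7940) = -17.4719°; ψ = atan2(-9.0000,1.9991) = -77.4769°
θ_1 = β − ψ = 60.0049°
θ_3 = φ − θ_1 − θ_2 = -59.9990° (wrapped to (-180°,180°])

60.005 -90.006 -59.999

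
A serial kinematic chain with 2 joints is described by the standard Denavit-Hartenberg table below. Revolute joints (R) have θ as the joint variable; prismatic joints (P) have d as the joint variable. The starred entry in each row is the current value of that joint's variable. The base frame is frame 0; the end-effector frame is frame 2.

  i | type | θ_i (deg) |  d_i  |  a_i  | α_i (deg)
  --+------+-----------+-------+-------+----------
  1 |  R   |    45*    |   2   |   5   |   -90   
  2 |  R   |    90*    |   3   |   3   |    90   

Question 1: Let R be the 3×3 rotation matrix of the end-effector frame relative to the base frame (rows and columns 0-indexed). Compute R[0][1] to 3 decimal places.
-0.707

End-effector y-axis (col 1 of R) = (-0.7071,0.7071,0.0000)
R[0][1] = -0.7071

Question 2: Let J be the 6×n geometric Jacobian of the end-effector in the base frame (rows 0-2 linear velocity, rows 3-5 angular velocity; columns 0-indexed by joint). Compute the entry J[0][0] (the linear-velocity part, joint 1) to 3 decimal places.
-5.657

axis z_0 = ẑ; lever o_n−o_0 = (1.4142,5.6569,-1.0000)
cross product → J_v[:, 0] = (-5.6569,1.4142,0.0000)
J_ω[:, 0] = z_0
entry J[0][0] = -5.6569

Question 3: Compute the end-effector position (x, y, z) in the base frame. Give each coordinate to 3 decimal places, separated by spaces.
after link 1: o_1 = (3.5355, 3.5355, 2.0000)
after link 2: o_2 = (1.4142, 5.6569, -1.0000)

1.414 5.657 -1.000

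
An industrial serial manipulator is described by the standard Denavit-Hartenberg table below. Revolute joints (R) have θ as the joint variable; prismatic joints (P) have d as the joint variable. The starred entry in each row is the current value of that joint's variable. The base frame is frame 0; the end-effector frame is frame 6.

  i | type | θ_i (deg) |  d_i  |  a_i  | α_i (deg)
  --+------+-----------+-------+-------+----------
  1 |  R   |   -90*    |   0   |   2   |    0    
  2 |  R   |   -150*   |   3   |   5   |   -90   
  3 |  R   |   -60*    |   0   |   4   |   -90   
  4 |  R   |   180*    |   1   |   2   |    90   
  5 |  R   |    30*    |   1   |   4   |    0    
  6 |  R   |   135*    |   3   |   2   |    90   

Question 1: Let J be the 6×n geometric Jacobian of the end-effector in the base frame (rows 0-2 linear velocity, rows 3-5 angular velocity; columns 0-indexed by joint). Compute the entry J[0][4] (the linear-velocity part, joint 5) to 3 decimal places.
axis z_4 = (0.8660,0.5000,-0.0000); lever o_n−o_4 = (2.7570,3.2247,-2.5858)
cross product → J_v[:, 4] = (-1.2929,2.2394,1.4142)
J_ω[:, 4] = z_4
entry J[0][4] = -1.2929

-1.293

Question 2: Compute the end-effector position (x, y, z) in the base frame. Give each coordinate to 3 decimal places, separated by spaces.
after link 1: o_1 = (0.0000, -2.0000, 0.0000)
after link 2: o_2 = (-2.5000, 2.3301, 3.0000)
after link 3: o_3 = (-3.5000, 4.0622, 6.4641)
after link 4: o_4 = (-3.4330, 3.9462, 4.2321)
after link 5: o_5 = (-2.5670, 4.4462, 0.2321)
after link 6: o_6 = (-0.6760, 7.1709, 1.6463)

-0.676 7.171 1.646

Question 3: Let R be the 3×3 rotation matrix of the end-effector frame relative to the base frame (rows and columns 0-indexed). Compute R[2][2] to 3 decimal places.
-0.707

End-effector z-axis (col 2 of R) = (-0.3536,0.6124,-0.7071)
R[2][2] = -0.7071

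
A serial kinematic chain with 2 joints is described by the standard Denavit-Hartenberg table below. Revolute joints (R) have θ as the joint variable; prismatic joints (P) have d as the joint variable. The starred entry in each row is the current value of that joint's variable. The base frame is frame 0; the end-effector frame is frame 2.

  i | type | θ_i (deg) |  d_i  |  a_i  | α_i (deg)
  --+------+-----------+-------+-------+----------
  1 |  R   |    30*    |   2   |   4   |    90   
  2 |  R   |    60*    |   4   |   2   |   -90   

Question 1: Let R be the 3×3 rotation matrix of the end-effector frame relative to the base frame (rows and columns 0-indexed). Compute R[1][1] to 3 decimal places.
End-effector y-axis (col 1 of R) = (-0.5000,0.8660,-0.0000)
R[1][1] = 0.8660

0.866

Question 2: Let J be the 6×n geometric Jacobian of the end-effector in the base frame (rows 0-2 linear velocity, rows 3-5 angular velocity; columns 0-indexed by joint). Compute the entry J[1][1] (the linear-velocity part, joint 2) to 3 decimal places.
-0.866

axis z_1 = (0.5000,-0.8660,0.0000); lever o_n−o_1 = (2.8660,-2.9641,1.7321)
cross product → J_v[:, 1] = (-1.5000,-0.8660,1.0000)
J_ω[:, 1] = z_1
entry J[1][1] = -0.8660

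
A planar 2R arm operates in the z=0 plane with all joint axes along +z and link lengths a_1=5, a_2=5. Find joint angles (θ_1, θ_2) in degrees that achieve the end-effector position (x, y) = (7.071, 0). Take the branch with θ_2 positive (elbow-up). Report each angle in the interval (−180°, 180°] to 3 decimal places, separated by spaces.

-45.001 90.001

cos θ_2 = (49.9990−5²−5²)/(2·5·5) = -0.0000; θ_2 = 90.0011° (elbow-up)
β = atan2(0.0000,7.0710) = 0.0000°; ψ = atan2(5.0000,4.9999) = 45.0005°
θ_1 = β − ψ = -45.0005°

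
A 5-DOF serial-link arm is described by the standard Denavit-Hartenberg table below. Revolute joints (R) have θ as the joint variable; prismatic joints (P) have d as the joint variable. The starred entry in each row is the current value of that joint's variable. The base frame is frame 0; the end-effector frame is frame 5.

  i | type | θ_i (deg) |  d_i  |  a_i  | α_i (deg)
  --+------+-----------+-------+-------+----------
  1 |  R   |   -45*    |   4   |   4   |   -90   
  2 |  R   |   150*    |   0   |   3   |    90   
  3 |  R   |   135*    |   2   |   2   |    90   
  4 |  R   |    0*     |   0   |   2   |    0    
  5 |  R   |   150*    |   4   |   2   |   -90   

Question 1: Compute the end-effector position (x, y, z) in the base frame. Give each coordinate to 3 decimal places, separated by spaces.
4.436 1.832 -0.710

after link 1: o_1 = (2.8284, -2.8284, 4.0000)
after link 2: o_2 = (0.9913, -0.9913, 2.5000)
after link 3: o_3 = (3.5644, -1.5644, 1.4751)
after link 4: o_4 = (5.4305, -1.4305, 2.1822)
after link 5: o_5 = (4.4359, 1.8320, -0.7104)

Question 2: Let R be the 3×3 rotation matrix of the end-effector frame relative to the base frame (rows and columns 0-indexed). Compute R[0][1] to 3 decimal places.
End-effector y-axis (col 1 of R) = (-0.0670,-0.9330,0.3536)
R[0][1] = -0.0670

-0.067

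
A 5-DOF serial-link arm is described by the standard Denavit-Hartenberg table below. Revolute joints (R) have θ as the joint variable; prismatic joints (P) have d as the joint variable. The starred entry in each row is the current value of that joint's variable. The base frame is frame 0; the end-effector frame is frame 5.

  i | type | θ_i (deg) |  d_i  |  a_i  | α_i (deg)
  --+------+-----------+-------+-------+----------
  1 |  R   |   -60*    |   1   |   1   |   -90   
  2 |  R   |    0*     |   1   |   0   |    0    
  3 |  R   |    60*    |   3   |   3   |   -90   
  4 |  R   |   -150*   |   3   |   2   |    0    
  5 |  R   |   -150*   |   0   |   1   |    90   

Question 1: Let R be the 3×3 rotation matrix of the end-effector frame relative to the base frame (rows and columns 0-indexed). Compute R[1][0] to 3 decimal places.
End-effector x-axis (col 0 of R) = (-0.6250,-0.6495,-0.4330)
R[1][0] = -0.6495

-0.650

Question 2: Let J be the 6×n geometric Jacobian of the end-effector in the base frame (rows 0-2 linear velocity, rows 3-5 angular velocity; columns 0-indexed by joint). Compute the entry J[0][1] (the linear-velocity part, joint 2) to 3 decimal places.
-1.516

axis z_1 = (0.8660,0.5000,0.0000); lever o_n−o_1 = (2.7231,3.5514,-3.0311)
cross product → J_v[:, 1] = (-1.5155,2.6250,1.7141)
J_ω[:, 1] = z_1
entry J[0][1] = -1.5155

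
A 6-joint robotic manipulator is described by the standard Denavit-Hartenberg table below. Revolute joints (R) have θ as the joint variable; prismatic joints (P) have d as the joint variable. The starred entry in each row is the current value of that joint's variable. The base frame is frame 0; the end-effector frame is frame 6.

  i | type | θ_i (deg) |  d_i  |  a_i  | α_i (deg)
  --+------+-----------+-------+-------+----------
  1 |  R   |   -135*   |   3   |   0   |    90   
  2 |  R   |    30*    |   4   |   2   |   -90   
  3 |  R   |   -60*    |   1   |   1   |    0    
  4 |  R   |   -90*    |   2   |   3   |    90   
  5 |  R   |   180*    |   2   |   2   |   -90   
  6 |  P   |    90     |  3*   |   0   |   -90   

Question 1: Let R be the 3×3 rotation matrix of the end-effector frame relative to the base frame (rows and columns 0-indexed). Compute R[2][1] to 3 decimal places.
End-effector y-axis (col 1 of R) = (0.3536,0.3536,0.8660)
R[2][1] = 0.8660

0.866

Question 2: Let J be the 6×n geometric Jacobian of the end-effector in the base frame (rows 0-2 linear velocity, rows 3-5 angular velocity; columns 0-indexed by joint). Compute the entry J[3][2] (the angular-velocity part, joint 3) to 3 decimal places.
0.354

axis z_2 = (0.3536,0.3536,0.8660); lever o_n−o_2 = (1.0953,0.5777,-0.6830)
cross product → J_v[:, 2] = (-0.7418,1.1901,-0.1830)
J_ω[:, 2] = z_2
entry J[3][2] = 0.3536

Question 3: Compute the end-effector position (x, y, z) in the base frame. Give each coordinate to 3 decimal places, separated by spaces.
-2.958 2.181 3.317

after link 1: o_1 = (0.0000, 0.0000, 3.0000)
after link 2: o_2 = (-4.0532, 1.6037, 4.0000)
after link 3: o_3 = (-4.6182, 2.2634, 5.1160)
after link 4: o_4 = (-3.3807, 5.6222, 5.5490)
after link 5: o_5 = (-1.8972, 3.2420, 5.9151)
after link 6: o_6 = (-2.9578, 2.1814, 3.3170)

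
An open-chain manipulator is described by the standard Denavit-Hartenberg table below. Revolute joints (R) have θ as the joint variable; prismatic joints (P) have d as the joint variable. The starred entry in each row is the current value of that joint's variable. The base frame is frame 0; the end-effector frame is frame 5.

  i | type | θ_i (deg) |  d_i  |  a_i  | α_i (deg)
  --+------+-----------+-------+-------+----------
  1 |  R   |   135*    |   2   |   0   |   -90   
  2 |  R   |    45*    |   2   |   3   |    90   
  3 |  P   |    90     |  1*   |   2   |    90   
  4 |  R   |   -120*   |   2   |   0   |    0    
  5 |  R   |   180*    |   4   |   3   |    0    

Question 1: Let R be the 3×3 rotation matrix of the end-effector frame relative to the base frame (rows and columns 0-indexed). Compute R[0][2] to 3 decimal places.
End-effector z-axis (col 2 of R) = (-0.5000,0.5000,-0.7071)
R[0][2] = -0.5000

-0.500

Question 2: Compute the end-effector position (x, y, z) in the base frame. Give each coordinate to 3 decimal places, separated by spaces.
-10.188 2.410 -1.820

after link 1: o_1 = (0.0000, 0.0000, 2.0000)
after link 2: o_2 = (-2.9142, 0.0858, -0.1213)
after link 3: o_3 = (-4.8284, -0.8284, 0.5858)
after link 4: o_4 = (-5.8284, 0.1716, -0.8284)
after link 5: o_5 = (-10.1881, 2.4100, -1.8197)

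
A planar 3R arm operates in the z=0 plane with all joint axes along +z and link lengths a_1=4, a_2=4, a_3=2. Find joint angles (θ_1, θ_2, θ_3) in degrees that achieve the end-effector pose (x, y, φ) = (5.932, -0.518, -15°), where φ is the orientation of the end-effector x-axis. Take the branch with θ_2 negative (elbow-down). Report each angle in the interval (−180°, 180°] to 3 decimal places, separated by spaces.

59.994 -119.998 45.004

wrist centre = target − a_3·(cos φ, sin φ) = (4.0001, -0.0004)
cos θ_2 = (16.0012−4²−4²)/(2·4·4) = -0.5000; θ_2 = -119.9975° (elbow-down)
β = atan2(-0.0004,4.0001) = -0.0052°; ψ = atan2(-3.4642,2.0001) = -59.9988°
θ_1 = β − ψ = 59.9936°
θ_3 = φ − θ_1 − θ_2 = 45.0040° (wrapped to (-180°,180°])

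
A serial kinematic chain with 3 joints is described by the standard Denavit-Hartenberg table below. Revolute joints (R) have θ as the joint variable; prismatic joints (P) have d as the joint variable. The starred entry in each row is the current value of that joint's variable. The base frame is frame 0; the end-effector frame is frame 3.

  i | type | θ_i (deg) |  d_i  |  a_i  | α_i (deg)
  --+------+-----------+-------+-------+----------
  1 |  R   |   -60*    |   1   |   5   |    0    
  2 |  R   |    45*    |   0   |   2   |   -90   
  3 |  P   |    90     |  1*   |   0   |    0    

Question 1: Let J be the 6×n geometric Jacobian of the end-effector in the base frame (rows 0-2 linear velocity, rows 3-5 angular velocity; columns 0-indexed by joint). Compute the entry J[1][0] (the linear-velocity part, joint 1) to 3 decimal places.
axis z_0 = ẑ; lever o_n−o_0 = (4.6907,-3.8818,1.0000)
cross product → J_v[:, 0] = (3.8818,4.6907,-0.0000)
J_ω[:, 0] = z_0
entry J[1][0] = 4.6907

4.691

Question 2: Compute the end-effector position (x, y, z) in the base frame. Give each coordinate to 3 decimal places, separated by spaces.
4.691 -3.882 1.000

after link 1: o_1 = (2.5000, -4.3301, 1.0000)
after link 2: o_2 = (4.4319, -4.8478, 1.0000)
after link 3: o_3 = (4.6907, -3.8818, 1.0000)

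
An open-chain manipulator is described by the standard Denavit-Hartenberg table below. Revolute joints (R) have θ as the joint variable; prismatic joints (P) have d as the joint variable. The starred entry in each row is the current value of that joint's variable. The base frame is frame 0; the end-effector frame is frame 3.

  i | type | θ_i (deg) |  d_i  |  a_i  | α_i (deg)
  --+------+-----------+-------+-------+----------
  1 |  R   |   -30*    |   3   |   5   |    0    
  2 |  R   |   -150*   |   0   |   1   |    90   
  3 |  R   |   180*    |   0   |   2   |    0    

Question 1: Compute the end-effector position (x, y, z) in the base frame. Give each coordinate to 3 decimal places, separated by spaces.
5.330 -2.500 3.000

after link 1: o_1 = (4.3301, -2.5000, 3.0000)
after link 2: o_2 = (3.3301, -2.5000, 3.0000)
after link 3: o_3 = (5.3301, -2.5000, 3.0000)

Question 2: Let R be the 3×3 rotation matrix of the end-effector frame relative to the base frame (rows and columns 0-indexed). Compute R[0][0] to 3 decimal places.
1.000

End-effector x-axis (col 0 of R) = (1.0000,-0.0000,0.0000)
R[0][0] = 1.0000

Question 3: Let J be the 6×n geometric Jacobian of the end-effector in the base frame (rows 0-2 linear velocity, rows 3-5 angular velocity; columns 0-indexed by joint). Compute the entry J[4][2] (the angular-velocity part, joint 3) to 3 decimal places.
axis z_2 = (0.0000,1.0000,0.0000); lever o_n−o_2 = (2.0000,0.0000,0.0000)
cross product → J_v[:, 2] = (0.0000,0.0000,-2.0000)
J_ω[:, 2] = z_2
entry J[4][2] = 1.0000

1.000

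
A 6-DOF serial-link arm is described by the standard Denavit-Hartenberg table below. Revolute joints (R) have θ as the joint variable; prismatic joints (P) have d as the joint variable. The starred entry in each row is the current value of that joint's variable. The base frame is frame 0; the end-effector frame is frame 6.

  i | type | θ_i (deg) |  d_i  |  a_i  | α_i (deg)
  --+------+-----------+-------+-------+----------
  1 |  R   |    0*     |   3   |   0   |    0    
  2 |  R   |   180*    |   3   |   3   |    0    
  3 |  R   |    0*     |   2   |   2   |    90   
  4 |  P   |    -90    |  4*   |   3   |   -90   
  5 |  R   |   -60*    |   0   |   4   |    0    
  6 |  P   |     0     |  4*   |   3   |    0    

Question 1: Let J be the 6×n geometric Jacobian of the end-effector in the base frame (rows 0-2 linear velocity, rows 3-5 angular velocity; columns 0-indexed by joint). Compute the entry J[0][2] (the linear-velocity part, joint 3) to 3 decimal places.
axis z_2 = (0.0000,0.0000,1.0000); lever o_n−o_2 = (-6.0000,10.0622,-4.5000)
cross product → J_v[:, 2] = (-10.0622,-6.0000,0.0000)
J_ω[:, 2] = z_2
entry J[0][2] = -10.0622

-10.062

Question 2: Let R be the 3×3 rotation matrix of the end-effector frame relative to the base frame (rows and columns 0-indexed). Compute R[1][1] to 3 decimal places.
-0.500

End-effector y-axis (col 1 of R) = (-0.0000,-0.5000,-0.8660)
R[1][1] = -0.5000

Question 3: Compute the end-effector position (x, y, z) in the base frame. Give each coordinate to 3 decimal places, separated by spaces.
after link 1: o_1 = (0.0000, 0.0000, 3.0000)
after link 2: o_2 = (-3.0000, 0.0000, 6.0000)
after link 3: o_3 = (-5.0000, 0.0000, 8.0000)
after link 4: o_4 = (-5.0000, 4.0000, 5.0000)
after link 5: o_5 = (-5.0000, 7.4641, 3.0000)
after link 6: o_6 = (-9.0000, 10.0622, 1.5000)

-9.000 10.062 1.500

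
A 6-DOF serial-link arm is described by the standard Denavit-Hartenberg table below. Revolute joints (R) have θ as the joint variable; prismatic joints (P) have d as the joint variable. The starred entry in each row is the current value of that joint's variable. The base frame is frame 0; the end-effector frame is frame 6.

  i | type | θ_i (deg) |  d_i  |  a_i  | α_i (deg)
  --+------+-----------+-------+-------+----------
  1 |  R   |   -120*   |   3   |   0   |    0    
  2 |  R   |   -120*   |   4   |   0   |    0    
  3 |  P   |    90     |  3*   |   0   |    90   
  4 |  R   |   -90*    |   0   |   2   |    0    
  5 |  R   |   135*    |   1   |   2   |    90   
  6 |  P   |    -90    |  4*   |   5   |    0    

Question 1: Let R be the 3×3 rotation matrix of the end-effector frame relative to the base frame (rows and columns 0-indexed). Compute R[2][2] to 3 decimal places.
-0.707

End-effector z-axis (col 2 of R) = (-0.6124,-0.3536,-0.7071)
R[2][2] = -0.7071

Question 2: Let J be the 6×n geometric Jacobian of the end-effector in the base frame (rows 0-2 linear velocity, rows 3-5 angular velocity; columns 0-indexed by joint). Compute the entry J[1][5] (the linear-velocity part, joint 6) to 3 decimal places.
prismatic axis z_5 = (-0.6124,-0.3536,-0.7071)
J_v[:, 5] = z_5; J_ω[:, 5] = (0,0,0)
entry J[1][5] = -0.3536

-0.354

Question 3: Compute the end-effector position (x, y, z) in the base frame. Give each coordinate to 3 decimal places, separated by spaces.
-1.674 -5.585 6.586

after link 1: o_1 = (0.0000, 0.0000, 3.0000)
after link 2: o_2 = (0.0000, 0.0000, 7.0000)
after link 3: o_3 = (0.0000, 0.0000, 10.0000)
after link 4: o_4 = (-0.0000, 0.0000, 8.0000)
after link 5: o_5 = (-1.7247, 0.1589, 9.4142)
after link 6: o_6 = (-1.6742, -5.5854, 6.5858)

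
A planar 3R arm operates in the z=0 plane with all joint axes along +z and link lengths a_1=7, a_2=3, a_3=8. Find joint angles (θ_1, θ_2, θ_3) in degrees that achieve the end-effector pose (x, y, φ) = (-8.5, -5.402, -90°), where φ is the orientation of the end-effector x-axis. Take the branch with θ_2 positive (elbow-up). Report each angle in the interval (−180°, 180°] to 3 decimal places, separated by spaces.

wrist centre = target − a_3·(cos φ, sin φ) = (-8.5000, 2.5980)
cos θ_2 = (78.9996−7²−3²)/(2·7·3) = 0.5000; θ_2 = 60.0006° (elbow-up)
β = atan2(2.5980,-8.5000) = 163.0044°; ψ = atan2(2.5981,8.5000) = 16.9962°
θ_1 = β − ψ = 146.0081°
θ_3 = φ − θ_1 − θ_2 = 63.9912° (wrapped to (-180°,180°])

146.008 60.001 63.991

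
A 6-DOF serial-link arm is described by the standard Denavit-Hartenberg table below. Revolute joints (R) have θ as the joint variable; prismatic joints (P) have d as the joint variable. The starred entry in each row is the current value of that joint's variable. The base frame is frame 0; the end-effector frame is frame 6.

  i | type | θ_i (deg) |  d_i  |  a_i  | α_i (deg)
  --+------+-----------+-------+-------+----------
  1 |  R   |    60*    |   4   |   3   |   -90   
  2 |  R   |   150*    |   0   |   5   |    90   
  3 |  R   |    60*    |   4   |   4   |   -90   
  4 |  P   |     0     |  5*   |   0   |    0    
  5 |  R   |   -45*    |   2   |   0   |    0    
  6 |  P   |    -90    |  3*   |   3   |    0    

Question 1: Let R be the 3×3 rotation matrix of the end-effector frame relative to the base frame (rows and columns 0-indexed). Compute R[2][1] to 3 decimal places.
End-effector y-axis (col 1 of R) = (-0.5066,0.3472,-0.7891)
R[2][1] = -0.7891

-0.789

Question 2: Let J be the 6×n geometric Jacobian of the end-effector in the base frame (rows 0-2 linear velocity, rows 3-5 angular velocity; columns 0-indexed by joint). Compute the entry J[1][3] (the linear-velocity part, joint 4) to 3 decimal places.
prismatic axis z_3 = (-0.0580,0.8995,0.4330)
J_v[:, 3] = z_3; J_ω[:, 3] = (0,0,0)
entry J[1][3] = 0.8995

0.900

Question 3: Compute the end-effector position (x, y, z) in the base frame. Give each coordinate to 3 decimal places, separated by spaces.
after link 1: o_1 = (1.5000, 2.5981, 4.0000)
after link 2: o_2 = (-0.6651, -1.1519, 1.5000)
after link 3: o_3 = (-3.5311, 0.8122, -2.9641)
after link 4: o_4 = (-3.8212, 5.3098, -0.7990)
after link 5: o_5 = (-3.9372, 7.1088, 0.0670)
after link 6: o_6 = (-1.5306, 10.6029, 0.0592)

-1.531 10.603 0.059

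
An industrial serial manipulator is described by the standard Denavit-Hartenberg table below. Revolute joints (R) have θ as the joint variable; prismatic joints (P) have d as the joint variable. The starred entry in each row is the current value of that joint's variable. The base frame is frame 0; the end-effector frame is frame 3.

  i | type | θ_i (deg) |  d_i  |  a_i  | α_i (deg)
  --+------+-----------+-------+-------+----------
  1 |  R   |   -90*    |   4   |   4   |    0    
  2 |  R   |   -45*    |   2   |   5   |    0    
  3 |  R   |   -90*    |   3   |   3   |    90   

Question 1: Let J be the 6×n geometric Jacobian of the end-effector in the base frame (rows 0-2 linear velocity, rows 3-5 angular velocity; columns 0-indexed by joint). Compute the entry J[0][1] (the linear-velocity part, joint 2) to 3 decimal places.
axis z_1 = (0.0000,0.0000,1.0000); lever o_n−o_1 = (-5.6569,-1.4142,5.0000)
cross product → J_v[:, 1] = (1.4142,-5.6569,0.0000)
J_ω[:, 1] = z_1
entry J[0][1] = 1.4142

1.414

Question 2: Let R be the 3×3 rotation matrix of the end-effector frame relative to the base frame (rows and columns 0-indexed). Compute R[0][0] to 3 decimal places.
-0.707

End-effector x-axis (col 0 of R) = (-0.7071,0.7071,0.0000)
R[0][0] = -0.7071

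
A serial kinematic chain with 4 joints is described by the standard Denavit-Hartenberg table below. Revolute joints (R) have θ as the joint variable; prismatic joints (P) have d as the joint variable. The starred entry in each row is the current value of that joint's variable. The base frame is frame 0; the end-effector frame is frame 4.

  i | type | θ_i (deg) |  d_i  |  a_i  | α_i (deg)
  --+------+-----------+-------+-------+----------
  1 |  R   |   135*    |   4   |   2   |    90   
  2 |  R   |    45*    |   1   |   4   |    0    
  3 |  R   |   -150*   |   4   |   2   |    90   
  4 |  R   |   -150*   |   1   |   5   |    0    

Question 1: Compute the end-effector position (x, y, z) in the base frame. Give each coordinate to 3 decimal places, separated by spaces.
after link 1: o_1 = (-1.4142, 1.4142, 4.0000)
after link 2: o_2 = (-2.7071, 4.1213, 6.8284)
after link 3: o_3 = (0.4873, 6.5837, 4.8966)
after link 4: o_4 = (-1.3899, 4.9254, 9.3380)

-1.390 4.925 9.338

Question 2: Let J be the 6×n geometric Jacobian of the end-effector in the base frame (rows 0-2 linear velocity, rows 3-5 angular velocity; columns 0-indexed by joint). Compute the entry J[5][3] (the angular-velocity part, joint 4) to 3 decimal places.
0.259

axis z_3 = (0.6830,-0.6830,0.2588); lever o_n−o_3 = (-1.8772,-1.6583,4.4414)
cross product → J_v[:, 3] = (-2.6043,-3.5194,-2.4148)
J_ω[:, 3] = z_3
entry J[5][3] = 0.2588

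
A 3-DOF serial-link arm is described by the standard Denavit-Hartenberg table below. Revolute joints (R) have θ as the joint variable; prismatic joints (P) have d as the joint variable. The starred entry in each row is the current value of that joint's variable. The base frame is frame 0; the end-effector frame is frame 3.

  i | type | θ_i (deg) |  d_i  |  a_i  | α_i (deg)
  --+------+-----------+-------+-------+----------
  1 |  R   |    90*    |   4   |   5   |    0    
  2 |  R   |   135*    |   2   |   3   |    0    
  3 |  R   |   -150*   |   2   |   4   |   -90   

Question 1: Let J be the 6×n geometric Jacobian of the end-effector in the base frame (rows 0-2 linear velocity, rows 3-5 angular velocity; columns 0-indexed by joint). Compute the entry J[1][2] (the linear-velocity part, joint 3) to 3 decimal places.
axis z_2 = (0.0000,0.0000,1.0000); lever o_n−o_2 = (1.0353,3.8637,2.0000)
cross product → J_v[:, 2] = (-3.8637,1.0353,0.0000)
J_ω[:, 2] = z_2
entry J[1][2] = 1.0353

1.035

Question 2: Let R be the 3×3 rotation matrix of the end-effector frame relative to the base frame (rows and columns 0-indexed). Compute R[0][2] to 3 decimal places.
End-effector z-axis (col 2 of R) = (-0.9659,0.2588,0.0000)
R[0][2] = -0.9659

-0.966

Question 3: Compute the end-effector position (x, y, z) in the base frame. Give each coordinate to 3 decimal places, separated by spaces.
after link 1: o_1 = (0.0000, 5.0000, 4.0000)
after link 2: o_2 = (-2.1213, 2.8787, 6.0000)
after link 3: o_3 = (-1.0860, 6.7424, 8.0000)

-1.086 6.742 8.000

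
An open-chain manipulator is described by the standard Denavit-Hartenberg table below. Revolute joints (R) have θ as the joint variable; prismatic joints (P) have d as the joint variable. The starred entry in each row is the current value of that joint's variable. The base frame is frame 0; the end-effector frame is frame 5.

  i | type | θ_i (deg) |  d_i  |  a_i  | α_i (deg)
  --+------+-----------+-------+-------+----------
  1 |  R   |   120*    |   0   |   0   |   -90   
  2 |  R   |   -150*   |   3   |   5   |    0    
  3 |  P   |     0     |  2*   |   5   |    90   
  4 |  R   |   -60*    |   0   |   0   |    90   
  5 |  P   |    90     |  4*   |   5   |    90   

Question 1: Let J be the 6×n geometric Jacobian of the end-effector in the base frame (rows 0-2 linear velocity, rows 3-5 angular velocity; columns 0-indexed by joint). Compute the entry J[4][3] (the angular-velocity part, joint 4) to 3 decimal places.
-0.433

axis z_3 = (0.2500,-0.4330,-0.8660); lever o_n−o_3 = (1.4821,1.4330,-6.0622)
cross product → J_v[:, 3] = (3.8660,0.2321,1.0000)
J_ω[:, 3] = z_3
entry J[4][3] = -0.4330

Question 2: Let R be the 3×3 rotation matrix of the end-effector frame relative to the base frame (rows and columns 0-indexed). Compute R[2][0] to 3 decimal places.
-0.866

End-effector x-axis (col 0 of R) = (0.2500,-0.4330,-0.8660)
R[2][0] = -0.8660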